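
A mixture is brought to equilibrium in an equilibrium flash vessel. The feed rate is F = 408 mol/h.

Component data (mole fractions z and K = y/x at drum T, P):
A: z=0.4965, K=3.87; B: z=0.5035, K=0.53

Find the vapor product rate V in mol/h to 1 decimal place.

Rachford–Rice: g(ψ) = Σ zᵢ(Kᵢ−1)/(1+ψ(Kᵢ−1)) = 0.
Feasibility: ΣzᵢKᵢ = 2.1883, Σzᵢ/Kᵢ = 1.0783 — both > 1, two phases present.
Binary case is linear: z₁(K₁−1)(1+ψ(K₂−1)) + z₂(K₂−1)(1+ψ(K₁−1)) = 0
⇒ ψ = [z₁(K₁−1)+z₂(K₂−1)] / [−(K₁−1)(K₂−1)] = 1.18831/1.34890 = 0.8809
Then V = ψ·F = 0.8809·408 = 359.4 mol/h and L = F − V = 48.6 mol/h.

V = 359.4 mol/h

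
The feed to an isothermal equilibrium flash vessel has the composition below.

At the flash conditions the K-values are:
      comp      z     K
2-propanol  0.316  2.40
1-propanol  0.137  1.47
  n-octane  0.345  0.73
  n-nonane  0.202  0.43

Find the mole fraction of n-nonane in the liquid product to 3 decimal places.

x_n-nonane = 0.310

Material balance + equilibrium reduce to Σ zᵢ(Kᵢ−1)/(1+ψ(Kᵢ−1)) = 0.
Feasibility: ΣzᵢKᵢ = 1.298, Σzᵢ/Kᵢ = 1.167 — both > 1, two phases present.
Newton–Raphson from ψ = 0.5:
  ψ = 0.500: g = 0.0437, g' = -0.396 → ψ = 0.610
  ψ = 0.610: g = 0.0006, g' = -0.389 → ψ = 0.612
Converged at ψ = 0.612.
Compositions from xᵢ = zᵢ/(1+ψ(Kᵢ−1)), yᵢ = Kᵢxᵢ:
  2-propanol: x = 0.170, y = 0.409
  1-propanol: x = 0.106, y = 0.156
  n-octane: x = 0.413, y = 0.302
  n-nonane: x = 0.310, y = 0.133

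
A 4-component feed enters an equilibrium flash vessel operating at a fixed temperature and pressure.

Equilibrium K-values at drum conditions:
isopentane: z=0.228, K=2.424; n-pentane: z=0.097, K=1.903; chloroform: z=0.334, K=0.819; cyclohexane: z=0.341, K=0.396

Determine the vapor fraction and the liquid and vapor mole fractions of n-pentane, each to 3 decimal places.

Material balance + equilibrium reduce to Σ zᵢ(Kᵢ−1)/(1+ψ(Kᵢ−1)) = 0.
g(0) = ΣzᵢKᵢ − 1 = 0.146 and g(1) = 1 − Σzᵢ/Kᵢ = -0.414, so a root lies in (0, 1).
Newton–Raphson from ψ = 0.5:
  ψ = 0.500: g = -0.1116, g' = -0.464 → ψ = 0.259
  ψ = 0.259: g = 0.0004, g' = -0.485 → ψ = 0.260
Converged at ψ = 0.260.
Compositions from xᵢ = zᵢ/(1+ψ(Kᵢ−1)), yᵢ = Kᵢxᵢ:
  isopentane: x = 0.166, y = 0.403
  n-pentane: x = 0.079, y = 0.149
  chloroform: x = 0.351, y = 0.287
  cyclohexane: x = 0.405, y = 0.160

ψ = 0.260, x_n-pentane = 0.079, y_n-pentane = 0.149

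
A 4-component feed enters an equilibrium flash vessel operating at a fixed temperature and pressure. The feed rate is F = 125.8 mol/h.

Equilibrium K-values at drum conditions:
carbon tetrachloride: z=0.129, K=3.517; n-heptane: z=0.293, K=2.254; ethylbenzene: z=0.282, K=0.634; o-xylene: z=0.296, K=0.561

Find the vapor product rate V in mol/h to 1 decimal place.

Rachford–Rice: g(V/F) = Σ zᵢ(Kᵢ−1)/(1+V/F(Kᵢ−1)) = 0.
g(0) = ΣzᵢKᵢ − 1 = 0.459 and g(1) = 1 − Σzᵢ/Kᵢ = -0.139, so a root lies in (0, 1).
Iterate (Newton) starting at V/F = 0.5:
  V/F = 0.500: g = 0.0768, g' = -0.485 → V/F = 0.658
  V/F = 0.658: g = 0.0047, g' = -0.432 → V/F = 0.669
Converged at V/F = 0.669.
Then V = V/F·F = 0.6693·125.8 = 84.2 mol/h and L = F − V = 41.6 mol/h.

V = 84.2 mol/h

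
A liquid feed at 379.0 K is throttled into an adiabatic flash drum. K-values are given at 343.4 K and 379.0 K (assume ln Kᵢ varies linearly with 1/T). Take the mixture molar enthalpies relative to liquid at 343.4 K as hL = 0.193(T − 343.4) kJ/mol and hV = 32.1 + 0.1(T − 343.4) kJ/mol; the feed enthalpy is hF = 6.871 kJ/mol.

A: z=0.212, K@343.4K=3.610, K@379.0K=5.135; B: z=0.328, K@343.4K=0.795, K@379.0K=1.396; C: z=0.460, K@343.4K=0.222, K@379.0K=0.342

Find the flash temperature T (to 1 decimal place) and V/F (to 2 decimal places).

Adiabatic flash: solve Rachford–Rice at each trial T, then check hF = ψ·hV(T) + (1−ψ)·hL(T).
  T = 343.4 K: K = (3.610, 0.795, 0.222), RR gives ψ = 0.086, H_out = 2.758 kJ/mol
  T = 379.0 K: K = (5.135, 1.396, 0.342), RR gives ψ = 0.435, H_out = 19.393 kJ/mol
  T = 361.2 K: K = (4.343, 1.068, 0.278), RR gives ψ = 0.253, H_out = 11.136 kJ/mol
  T = 352.3 K: K = (3.969, 0.925, 0.249), RR gives ψ = 0.168, H_out = 6.969 kJ/mol
  T = 347.9 K: K = (3.789, 0.859, 0.236), RR gives ψ = 0.127, H_out = 4.897 kJ/mol
  T = 350.1 K: K = (3.879, 0.892, 0.242), RR gives ψ = 0.147, H_out = 5.934 kJ/mol
Linear interpolation between T = 350.1 (H_out = 5.934) and T = 352.3 (H_out = 6.969) on hF = 6.871 gives T ≈ 352.1 K, at which ψ = 0.17.

T = 352.1 K, V/F = 0.17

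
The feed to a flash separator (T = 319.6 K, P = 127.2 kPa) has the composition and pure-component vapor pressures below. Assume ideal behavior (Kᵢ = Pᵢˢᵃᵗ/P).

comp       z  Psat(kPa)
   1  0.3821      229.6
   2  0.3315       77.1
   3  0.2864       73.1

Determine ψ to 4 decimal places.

Raoult's law: Kᵢ = Pᵢˢᵃᵗ/P = Pᵢˢᵃᵗ/127.2.
  K_1 = 229.6/127.2 = 1.805031, K_2 = 77.1/127.2 = 0.606132, K_3 = 73.1/127.2 = 0.574686
Material balance + equilibrium reduce to Σ zᵢ(Kᵢ−1)/(1+ψ(Kᵢ−1)) = 0.
g(0) = ΣzᵢKᵢ − 1 = 0.0552 and g(1) = 1 − Σzᵢ/Kᵢ = -0.2570, so a root lies in (0, 1).
Newton–Raphson from ψ = 0.68:
  ψ = 0.6800: g = -0.15092, g' = -0.3019 → ψ = 0.1801
  ψ = 0.1801: g = -0.00380, g' = -0.3092 → ψ = 0.1678
  ψ = 0.1678: g = 0.00001, g' = -0.3112 → ψ = 0.1679
Converged at ψ = 0.1679.

ψ = 0.1679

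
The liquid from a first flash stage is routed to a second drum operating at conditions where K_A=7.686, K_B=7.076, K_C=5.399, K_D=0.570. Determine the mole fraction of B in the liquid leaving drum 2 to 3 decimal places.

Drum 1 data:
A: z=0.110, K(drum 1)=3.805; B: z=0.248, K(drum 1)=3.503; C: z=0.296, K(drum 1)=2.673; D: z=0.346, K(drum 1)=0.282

Drum 1:
Rachford–Rice: g(ψ₁) = Σ zᵢ(Kᵢ−1)/(1+ψ₁(Kᵢ−1)) = 0.
Feasibility: ΣzᵢKᵢ = 2.176, Σzᵢ/Kᵢ = 1.437 — both > 1, two phases present.
Iterate (Newton) starting at ψ₁ = 0.5:
  ψ₁ = 0.500: g = 0.2862, g' = -1.136 → ψ₁ = 0.752
  ψ₁ = 0.752: g = -0.0060, g' = -1.282 → ψ₁ = 0.747
Converged at ψ₁ = 0.747.
Drum-1 compositions:
  A: x = 0.036, y = 0.135
  B: x = 0.086, y = 0.303
  C: x = 0.132, y = 0.352
  D: x = 0.747, y = 0.211
Drum-2 feed = drum-1 liquid: z₂ = (0.0355, 0.0864, 0.1315, 0.7465).
Drum 2:
Material balance + equilibrium reduce to Σ zᵢ(Kᵢ−1)/(1+ψ₂(Kᵢ−1)) = 0.
Feasibility: ΣzᵢKᵢ = 2.020, Σzᵢ/Kᵢ = 1.351 — both > 1, two phases present.
Newton iteration, ψ₂⁰ = 0.5:
  ψ₂ = 0.500: g = -0.0434, g' = -0.752 → ψ₂ = 0.442
  ψ₂ = 0.442: g = 0.0024, g' = -0.840 → ψ₂ = 0.445
Converged at ψ₂ = 0.445.
  A: x = 0.009, y = 0.069
  B: x = 0.023, y = 0.165
  C: x = 0.044, y = 0.240
  D: x = 0.923, y = 0.526

x_B (drum 2) = 0.023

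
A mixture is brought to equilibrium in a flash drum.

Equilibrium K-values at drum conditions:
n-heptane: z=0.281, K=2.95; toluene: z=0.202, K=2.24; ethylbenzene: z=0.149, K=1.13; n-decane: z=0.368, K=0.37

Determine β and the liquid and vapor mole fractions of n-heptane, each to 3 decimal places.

Material balance + equilibrium reduce to Σ zᵢ(Kᵢ−1)/(1+β(Kᵢ−1)) = 0.
Check two-phase: ΣzᵢKᵢ = 1.586 > 1 and Σzᵢ/Kᵢ = 1.312 > 1, so g(0) = 0.586 > 0 and g(1) = -0.312 < 0.
Newton–Raphson from β = 0.5:
  β = 0.500: g = 0.1118, g' = -0.706 → β = 0.658
Converged at β = 0.658.
Compositions from xᵢ = zᵢ/(1+β(Kᵢ−1)), yᵢ = Kᵢxᵢ:
  n-heptane: x = 0.123, y = 0.363
  toluene: x = 0.111, y = 0.249
  ethylbenzene: x = 0.137, y = 0.155
  n-decane: x = 0.628, y = 0.232

β = 0.658, x_n-heptane = 0.123, y_n-heptane = 0.363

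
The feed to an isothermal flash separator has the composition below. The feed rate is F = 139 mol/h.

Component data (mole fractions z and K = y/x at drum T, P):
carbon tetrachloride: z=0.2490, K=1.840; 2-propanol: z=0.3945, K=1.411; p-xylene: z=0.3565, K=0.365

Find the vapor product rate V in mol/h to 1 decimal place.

V = 53.0 mol/h

Rachford–Rice: g(β) = Σ zᵢ(Kᵢ−1)/(1+β(Kᵢ−1)) = 0.
g(0) = ΣzᵢKᵢ − 1 = 0.1449 and g(1) = 1 − Σzᵢ/Kᵢ = -0.3916, so a root lies in (0, 1).
Iterate (Newton) starting at β = 0.5:
  β = 0.5000: g = -0.04989, g' = -0.4416 → β = 0.3870
  β = 0.3870: g = -0.00240, g' = -0.4024 → β = 0.3810
Converged at β = 0.3810.
Then V = β·F = 0.3810·139 = 53.0 mol/h and L = F − V = 86.0 mol/h.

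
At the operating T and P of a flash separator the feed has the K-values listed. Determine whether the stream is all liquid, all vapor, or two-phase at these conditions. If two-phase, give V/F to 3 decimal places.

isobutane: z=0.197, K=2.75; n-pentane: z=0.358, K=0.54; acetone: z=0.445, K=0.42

ΣzᵢKᵢ = 0.922; Σzᵢ/Kᵢ = 1.794.
Since ΣzᵢKᵢ < 1 the mixture is below its bubble point — single liquid phase.

all liquid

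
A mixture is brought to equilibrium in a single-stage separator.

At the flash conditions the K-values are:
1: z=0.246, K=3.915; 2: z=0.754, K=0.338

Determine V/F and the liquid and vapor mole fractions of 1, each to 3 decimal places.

V/F = 0.113, x_1 = 0.185, y_1 = 0.725

Rachford–Rice: g(V/F) = Σ zᵢ(Kᵢ−1)/(1+V/F(Kᵢ−1)) = 0.
Feasibility: ΣzᵢKᵢ = 1.218, Σzᵢ/Kᵢ = 2.294 — both > 1, two phases present.
Binary case is linear: z₁(K₁−1)(1+V/F(K₂−1)) + z₂(K₂−1)(1+V/F(K₁−1)) = 0
⇒ V/F = [z₁(K₁−1)+z₂(K₂−1)] / [−(K₁−1)(K₂−1)] = 0.2179/1.9297 = 0.113
Compositions from xᵢ = zᵢ/(1+V/F(Kᵢ−1)), yᵢ = Kᵢxᵢ:
  1: x = 0.185, y = 0.725
  2: x = 0.815, y = 0.275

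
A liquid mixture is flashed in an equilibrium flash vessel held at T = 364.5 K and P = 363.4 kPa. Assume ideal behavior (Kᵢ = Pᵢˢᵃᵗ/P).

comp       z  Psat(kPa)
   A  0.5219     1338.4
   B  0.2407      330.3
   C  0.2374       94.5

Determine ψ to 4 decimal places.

ψ = 0.7921

Raoult's law: Kᵢ = Pᵢˢᵃᵗ/P = Pᵢˢᵃᵗ/363.4.
  K_A = 1338.4/363.4 = 3.682994, K_B = 330.3/363.4 = 0.908916, K_C = 94.5/363.4 = 0.260044
Material balance + equilibrium reduce to Σ zᵢ(Kᵢ−1)/(1+ψ(Kᵢ−1)) = 0.
g(0) = ΣzᵢKᵢ − 1 = 1.2027 and g(1) = 1 − Σzᵢ/Kᵢ = -0.3194, so a root lies in (0, 1).
Newton–Raphson from ψ = 0.5:
  ψ = 0.5000: g = 0.29622, g' = -1.0149 → ψ = 0.7919
  ψ = 0.7919: g = 0.00025, g' = -1.1453 → ψ = 0.7921
Converged at ψ = 0.7921.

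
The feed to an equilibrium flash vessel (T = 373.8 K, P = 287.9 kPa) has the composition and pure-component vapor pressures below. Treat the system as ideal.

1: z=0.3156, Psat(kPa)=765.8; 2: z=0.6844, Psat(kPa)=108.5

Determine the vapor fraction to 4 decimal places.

Raoult's law: Kᵢ = Pᵢˢᵃᵗ/P = Pᵢˢᵃᵗ/287.9.
  K_1 = 765.8/287.9 = 2.659951, K_2 = 108.5/287.9 = 0.376867
Binary case is linear: z₁(K₁−1)(1+ψ(K₂−1)) + z₂(K₂−1)(1+ψ(K₁−1)) = 0
⇒ ψ = [z₁(K₁−1)+z₂(K₂−1)] / [−(K₁−1)(K₂−1)] = 0.09741/1.03437 = 0.0942

ψ = 0.0942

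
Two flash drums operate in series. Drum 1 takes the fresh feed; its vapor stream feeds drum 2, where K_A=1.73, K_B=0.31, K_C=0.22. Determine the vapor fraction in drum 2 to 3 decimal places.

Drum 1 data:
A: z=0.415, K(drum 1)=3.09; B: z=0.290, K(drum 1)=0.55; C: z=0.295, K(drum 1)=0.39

V/F (drum 2) = 0.354

Drum 1:
Newton–Raphson from ψ₁ = 0.49:
  ψ₁ = 0.490: g = 0.0044, g' = -0.762 → ψ₁ = 0.496
Converged at ψ₁ = 0.496.
Drum-1 compositions:
  A: x = 0.204, y = 0.630
  B: x = 0.373, y = 0.205
  C: x = 0.423, y = 0.165
Drum-2 feed = drum-1 vapor: z₂ = (0.6298, 0.2053, 0.1649).
Drum 2:
Newton iteration, ψ₂⁰ = 0.31:
  ψ₂ = 0.310: g = 0.0250, g' = -0.556 → ψ₂ = 0.355
  ψ₂ = 0.355: g = -0.0004, g' = -0.575 → ψ₂ = 0.354
Converged at ψ₂ = 0.354.
  A: x = 0.500, y = 0.866
  B: x = 0.272, y = 0.084
  C: x = 0.228, y = 0.050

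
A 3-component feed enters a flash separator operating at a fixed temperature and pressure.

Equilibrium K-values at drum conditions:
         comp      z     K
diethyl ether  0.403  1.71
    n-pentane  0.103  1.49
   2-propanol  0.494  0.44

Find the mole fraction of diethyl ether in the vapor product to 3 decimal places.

y_diethyl ether = 0.619

Material balance + equilibrium reduce to Σ zᵢ(Kᵢ−1)/(1+ψ(Kᵢ−1)) = 0.
Feasibility: ΣzᵢKᵢ = 1.060, Σzᵢ/Kᵢ = 1.428 — both > 1, two phases present.
Iterate (Newton) starting at ψ = 0.5:
  ψ = 0.500: g = -0.1325, g' = -0.425 → ψ = 0.189
  ψ = 0.189: g = -0.0107, g' = -0.372 → ψ = 0.160
Converged at ψ = 0.160.
Compositions from xᵢ = zᵢ/(1+ψ(Kᵢ−1)), yᵢ = Kᵢxᵢ:
  diethyl ether: x = 0.362, y = 0.619
  n-pentane: x = 0.096, y = 0.142
  2-propanol: x = 0.543, y = 0.239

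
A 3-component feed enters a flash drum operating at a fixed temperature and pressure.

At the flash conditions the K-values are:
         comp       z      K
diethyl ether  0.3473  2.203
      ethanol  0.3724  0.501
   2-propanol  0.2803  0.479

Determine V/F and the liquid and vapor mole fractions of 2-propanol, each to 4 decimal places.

Material balance + equilibrium reduce to Σ zᵢ(Kᵢ−1)/(1+V/F(Kᵢ−1)) = 0.
Feasibility: ΣzᵢKᵢ = 1.0859, Σzᵢ/Kᵢ = 1.4861 — both > 1, two phases present.
Iterate (Newton) starting at V/F = 0.58:
  V/F = 0.5800: g = -0.22470, g' = -0.5143 → V/F = 0.1431
  V/F = 0.1431: g = -0.00147, g' = -0.5622 → V/F = 0.1405
Converged at V/F = 0.1405.
Compositions from xᵢ = zᵢ/(1+V/F(Kᵢ−1)), yᵢ = Kᵢxᵢ:
  diethyl ether: x = 0.2971, y = 0.6545
  ethanol: x = 0.4005, y = 0.2006
  2-propanol: x = 0.3024, y = 0.1449

V/F = 0.1405, x_2-propanol = 0.3024, y_2-propanol = 0.1449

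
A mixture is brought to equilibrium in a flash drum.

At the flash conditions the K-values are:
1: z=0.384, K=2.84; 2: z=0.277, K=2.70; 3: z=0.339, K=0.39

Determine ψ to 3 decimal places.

ψ = 0.893

Material balance + equilibrium reduce to Σ zᵢ(Kᵢ−1)/(1+ψ(Kᵢ−1)) = 0.
Check two-phase: ΣzᵢKᵢ = 1.971 > 1 and Σzᵢ/Kᵢ = 1.107 > 1, so g(0) = 0.971 > 0 and g(1) = -0.107 < 0.
Newton iteration, ψ⁰ = 0.38:
  ψ = 0.380: g = 0.4327, g' = -0.960 → ψ = 0.831
  ψ = 0.831: g = 0.0552, g' = -0.860 → ψ = 0.895
  ψ = 0.895: g = -0.0019, g' = -0.924 → ψ = 0.893
Converged at ψ = 0.893.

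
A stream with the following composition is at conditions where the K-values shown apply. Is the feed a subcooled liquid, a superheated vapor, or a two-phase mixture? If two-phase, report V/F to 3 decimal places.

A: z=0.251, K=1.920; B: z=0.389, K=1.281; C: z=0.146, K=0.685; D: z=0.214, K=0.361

ΣzᵢKᵢ = 1.157; Σzᵢ/Kᵢ = 1.240.
Both exceed 1, so a two-phase solution exists.
Let ψ = V/F and solve Σ zᵢ(Kᵢ−1)/(1+ψ(Kᵢ−1)) = 0.
Newton iteration, ψ⁰ = 0.5:
  ψ = 0.500: g = -0.0015, g' = -0.332 → ψ = 0.495
Converged at ψ = 0.495.

two-phase, V/F = 0.495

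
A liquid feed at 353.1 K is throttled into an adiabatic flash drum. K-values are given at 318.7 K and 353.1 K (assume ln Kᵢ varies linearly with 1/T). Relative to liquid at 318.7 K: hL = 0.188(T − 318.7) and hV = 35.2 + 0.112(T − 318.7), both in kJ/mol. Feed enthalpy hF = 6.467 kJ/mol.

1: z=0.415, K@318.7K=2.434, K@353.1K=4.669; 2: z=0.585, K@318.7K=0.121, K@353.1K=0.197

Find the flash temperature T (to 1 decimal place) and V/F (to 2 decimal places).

Adiabatic flash: solve Rachford–Rice at each trial T, then check hF = ψ·hV(T) + (1−ψ)·hL(T).
  T = 318.7 K: K = (2.434, 0.121), RR gives ψ = 0.064, H_out = 2.259 kJ/mol
  T = 353.1 K: K = (4.669, 0.197), RR gives ψ = 0.357, H_out = 18.112 kJ/mol
  T = 335.9 K: K = (3.428, 0.156), RR gives ψ = 0.251, H_out = 11.739 kJ/mol
  T = 327.3 K: K = (2.901, 0.138), RR gives ψ = 0.174, H_out = 7.620 kJ/mol
  T = 323.0 K: K = (2.661, 0.129), RR gives ψ = 0.124, H_out = 5.145 kJ/mol
  T = 325.1 K: K = (2.776, 0.134), RR gives ψ = 0.150, H_out = 6.398 kJ/mol
Linear interpolation between T = 325.1 (H_out = 6.398) and T = 327.3 (H_out = 7.620) on hF = 6.467 gives T ≈ 325.2 K, at which ψ = 0.15.

T = 325.2 K, V/F = 0.15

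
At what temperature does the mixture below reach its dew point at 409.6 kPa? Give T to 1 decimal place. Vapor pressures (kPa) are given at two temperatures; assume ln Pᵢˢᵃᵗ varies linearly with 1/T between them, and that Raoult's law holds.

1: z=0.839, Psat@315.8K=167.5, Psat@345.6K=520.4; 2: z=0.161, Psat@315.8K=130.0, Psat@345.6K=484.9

T = 339.3 K

Dew-point temperature: Σzᵢ·P/Pᵢˢᵃᵗ(T) = 1. Interpolate ln Pᵢˢᵃᵗ = aᵢ + bᵢ/T.
  T = 315.8 K: ΣzᵢP/Pᵢˢᵃᵗ = 2.5589
  T = 345.6 K: ΣzᵢP/Pᵢˢᵃᵗ = 0.7964
  T = 330.7 K: ΣzᵢP/Pᵢˢᵃᵗ = 1.3896
  T = 338.1 K: ΣzᵢP/Pᵢˢᵃᵗ = 1.0473
  T = 341.9 K: ΣzᵢP/Pᵢˢᵃᵗ = 0.9102
  T = 340.0 K: ΣzᵢP/Pᵢˢᵃᵗ = 0.9760
  T = 339.1 K: ΣzᵢP/Pᵢˢᵃᵗ = 1.0091
Interpolating between 339.1 K and 340.0 K gives T ≈ 339.3 K.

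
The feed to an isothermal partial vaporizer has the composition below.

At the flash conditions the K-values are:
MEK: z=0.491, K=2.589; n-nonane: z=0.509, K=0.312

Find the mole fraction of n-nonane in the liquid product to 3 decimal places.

Rachford–Rice: g(V/F) = Σ zᵢ(Kᵢ−1)/(1+V/F(Kᵢ−1)) = 0.
g(0) = ΣzᵢKᵢ − 1 = 0.430 and g(1) = 1 − Σzᵢ/Kᵢ = -0.821, so a root lies in (0, 1).
Iterate (Newton) starting at V/F = 0.57:
  V/F = 0.570: g = -0.1667, g' = -0.993 → V/F = 0.402
  V/F = 0.402: g = -0.0081, g' = -0.922 → V/F = 0.393
Converged at V/F = 0.393.
Compositions from xᵢ = zᵢ/(1+V/F(Kᵢ−1)), yᵢ = Kᵢxᵢ:
  MEK: x = 0.302, y = 0.782
  n-nonane: x = 0.698, y = 0.218

x_n-nonane = 0.698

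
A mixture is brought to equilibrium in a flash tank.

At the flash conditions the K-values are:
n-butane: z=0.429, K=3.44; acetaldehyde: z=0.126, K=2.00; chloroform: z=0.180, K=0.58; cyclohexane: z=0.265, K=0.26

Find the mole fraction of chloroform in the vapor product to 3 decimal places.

Rachford–Rice: g(ψ) = Σ zᵢ(Kᵢ−1)/(1+ψ(Kᵢ−1)) = 0.
g(0) = ΣzᵢKᵢ − 1 = 0.901 and g(1) = 1 − Σzᵢ/Kᵢ = -0.517, so a root lies in (0, 1).
Newton–Raphson from ψ = 0.5:
  ψ = 0.500: g = 0.1485, g' = -0.991 → ψ = 0.650
  ψ = 0.650: g = -0.0006, g' = -1.027 → ψ = 0.649
Converged at ψ = 0.649.
Compositions from xᵢ = zᵢ/(1+ψ(Kᵢ−1)), yᵢ = Kᵢxᵢ:
  n-butane: x = 0.166, y = 0.571
  acetaldehyde: x = 0.076, y = 0.153
  chloroform: x = 0.247, y = 0.144
  cyclohexane: x = 0.510, y = 0.133

y_chloroform = 0.144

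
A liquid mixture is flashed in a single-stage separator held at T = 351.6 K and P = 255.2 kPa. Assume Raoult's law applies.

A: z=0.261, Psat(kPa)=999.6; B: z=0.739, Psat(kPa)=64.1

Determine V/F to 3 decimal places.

Raoult's law: Kᵢ = Pᵢˢᵃᵗ/P = Pᵢˢᵃᵗ/255.2.
  K_A = 999.6/255.2 = 3.91693, K_B = 64.1/255.2 = 0.25118
Iterate (Newton) starting at V/F = 0.5:
  V/F = 0.500: g = -0.5749, g' = -1.426 → V/F = 0.097
  V/F = 0.097: g = -0.0031, g' = -1.832 → V/F = 0.095
Converged at V/F = 0.095.

V/F = 0.095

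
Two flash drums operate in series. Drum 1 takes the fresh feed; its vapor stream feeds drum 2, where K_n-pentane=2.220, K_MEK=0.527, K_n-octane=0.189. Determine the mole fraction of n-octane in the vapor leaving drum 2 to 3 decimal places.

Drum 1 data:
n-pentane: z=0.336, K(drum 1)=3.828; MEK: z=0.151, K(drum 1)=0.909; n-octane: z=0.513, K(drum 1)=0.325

Drum 1:
Newton–Raphson from ψ₁ = 0.57:
  ψ₁ = 0.570: g = -0.2135, g' = -1.013 → ψ₁ = 0.359
Converged at ψ₁ = 0.359.
Drum-1 compositions:
  n-pentane: x = 0.167, y = 0.638
  MEK: x = 0.156, y = 0.142
  n-octane: x = 0.677, y = 0.220
Drum-2 feed = drum-1 vapor: z₂ = (0.6380, 0.1419, 0.2201).
Drum 2:
Newton–Raphson from ψ₂ = 0.5:
  ψ₂ = 0.500: g = 0.0953, g' = -0.830 → ψ₂ = 0.615
  ψ₂ = 0.615: g = -0.0058, g' = -0.949 → ψ₂ = 0.609
Converged at ψ₂ = 0.609.
  n-pentane: x = 0.366, y = 0.813
  MEK: x = 0.199, y = 0.105
  n-octane: x = 0.435, y = 0.082

y_n-octane (drum 2) = 0.082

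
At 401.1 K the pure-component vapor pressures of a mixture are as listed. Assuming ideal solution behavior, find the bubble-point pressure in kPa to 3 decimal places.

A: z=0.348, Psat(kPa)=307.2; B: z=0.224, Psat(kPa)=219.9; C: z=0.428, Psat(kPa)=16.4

Pbub = 163.182 kPa

At the bubble point ψ → 0, so ΣzᵢKᵢ = 1 with Kᵢ = Pᵢˢᵃᵗ/P ⇒ P = ΣzᵢPᵢˢᵃᵗ.
P = 0.348·307.2 + 0.224·219.9 + 0.428·16.4 = 163.182 kPa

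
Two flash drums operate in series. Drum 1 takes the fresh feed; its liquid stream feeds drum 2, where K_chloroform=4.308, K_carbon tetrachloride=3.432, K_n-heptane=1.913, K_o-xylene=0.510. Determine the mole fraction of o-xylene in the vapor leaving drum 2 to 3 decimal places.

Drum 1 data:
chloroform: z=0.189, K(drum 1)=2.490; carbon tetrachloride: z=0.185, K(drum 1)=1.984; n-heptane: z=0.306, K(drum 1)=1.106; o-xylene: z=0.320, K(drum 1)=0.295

Drum 1:
Let ψ₁ = V/F and solve Σ zᵢ(Kᵢ−1)/(1+ψ₁(Kᵢ−1)) = 0.
Check two-phase: ΣzᵢKᵢ = 1.270 > 1 and Σzᵢ/Kᵢ = 1.531 > 1, so g(0) = 0.270 > 0 and g(1) = -0.531 < 0.
Iterate (Newton) starting at ψ₁ = 0.5:
  ψ₁ = 0.500: g = -0.0342, g' = -0.601 → ψ₁ = 0.443
  ψ₁ = 0.443: g = -0.0007, g' = -0.579 → ψ₁ = 0.442
Converged at ψ₁ = 0.442.
Drum-1 compositions:
  chloroform: x = 0.114, y = 0.284
  carbon tetrachloride: x = 0.129, y = 0.256
  n-heptane: x = 0.292, y = 0.323
  o-xylene: x = 0.465, y = 0.137
Drum-2 feed = drum-1 liquid: z₂ = (0.1140, 0.1289, 0.2923, 0.4648).
Drum 2:
Rachford–Rice: g(ψ₂) = Σ zᵢ(Kᵢ−1)/(1+ψ₂(Kᵢ−1)) = 0.
Feasibility: ΣzᵢKᵢ = 1.730, Σzᵢ/Kᵢ = 1.128 — both > 1, two phases present.
Newton–Raphson from ψ₂ = 0.5:
  ψ₂ = 0.500: g = 0.1651, g' = -0.643 → ψ₂ = 0.757
  ψ₂ = 0.757: g = 0.0138, g' = -0.563 → ψ₂ = 0.781
Converged at ψ₂ = 0.781.
  chloroform: x = 0.032, y = 0.137
  carbon tetrachloride: x = 0.044, y = 0.153
  n-heptane: x = 0.171, y = 0.326
  o-xylene: x = 0.753, y = 0.384

y_o-xylene (drum 2) = 0.384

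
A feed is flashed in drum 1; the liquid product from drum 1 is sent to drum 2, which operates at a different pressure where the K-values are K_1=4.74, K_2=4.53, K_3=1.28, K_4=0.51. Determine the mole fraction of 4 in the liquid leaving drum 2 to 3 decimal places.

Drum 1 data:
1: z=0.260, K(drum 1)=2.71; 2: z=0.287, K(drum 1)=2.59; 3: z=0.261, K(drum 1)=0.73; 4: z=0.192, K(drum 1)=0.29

x_4 (drum 2) = 0.657

Drum 1:
Material balance + equilibrium reduce to Σ zᵢ(Kᵢ−1)/(1+ψ₁(Kᵢ−1)) = 0.
Check two-phase: ΣzᵢKᵢ = 1.694 > 1 and Σzᵢ/Kᵢ = 1.226 > 1, so g(0) = 0.694 > 0 and g(1) = -0.226 < 0.
Newton iteration, ψ₁⁰ = 0.5:
  ψ₁ = 0.500: g = 0.2011, g' = -0.704 → ψ₁ = 0.786
  ψ₁ = 0.786: g = -0.0050, g' = -0.807 → ψ₁ = 0.779
Converged at ψ₁ = 0.779.
Drum-1 compositions:
  1: x = 0.111, y = 0.302
  2: x = 0.128, y = 0.332
  3: x = 0.331, y = 0.241
  4: x = 0.430, y = 0.125
Drum-2 feed = drum-1 liquid: z₂ = (0.1115, 0.1282, 0.3305, 0.4298).
Drum 2:
Iterate (Newton) starting at ψ₂ = 0.5:
  ψ₂ = 0.500: g = 0.1111, g' = -0.599 → ψ₂ = 0.685
  ψ₂ = 0.685: g = 0.0098, g' = -0.512 → ψ₂ = 0.705
Converged at ψ₂ = 0.705.
  1: x = 0.031, y = 0.145
  2: x = 0.037, y = 0.166
  3: x = 0.276, y = 0.353
  4: x = 0.657, y = 0.335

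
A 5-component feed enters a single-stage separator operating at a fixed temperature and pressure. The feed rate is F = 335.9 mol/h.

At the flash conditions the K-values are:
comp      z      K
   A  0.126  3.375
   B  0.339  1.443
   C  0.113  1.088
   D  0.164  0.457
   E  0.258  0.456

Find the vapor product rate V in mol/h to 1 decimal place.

V = 132.4 mol/h

Let β = V/F and solve Σ zᵢ(Kᵢ−1)/(1+β(Kᵢ−1)) = 0.
Check two-phase: ΣzᵢKᵢ = 1.230 > 1 and Σzᵢ/Kᵢ = 1.301 > 1, so g(0) = 0.230 > 0 and g(1) = -0.301 < 0.
Iterate (Newton) starting at β = 0.5:
  β = 0.500: g = -0.0458, g' = -0.429 → β = 0.393
  β = 0.393: g = 0.0004, g' = -0.441 → β = 0.394
Converged at β = 0.394.
Then V = β·F = 0.3943·335.9 = 132.4 mol/h and L = F − V = 203.5 mol/h.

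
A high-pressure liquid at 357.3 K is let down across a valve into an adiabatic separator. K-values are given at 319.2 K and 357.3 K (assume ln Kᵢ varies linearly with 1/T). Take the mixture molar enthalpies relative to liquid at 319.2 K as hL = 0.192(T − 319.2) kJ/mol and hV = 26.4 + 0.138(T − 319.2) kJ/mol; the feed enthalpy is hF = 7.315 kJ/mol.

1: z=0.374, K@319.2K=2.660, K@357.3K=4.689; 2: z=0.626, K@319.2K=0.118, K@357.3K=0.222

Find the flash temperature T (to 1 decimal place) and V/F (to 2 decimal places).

Adiabatic flash: solve Rachford–Rice at each trial T, then check hF = ψ·hV(T) + (1−ψ)·hL(T).
  T = 319.2 K: K = (2.660, 0.118), RR gives ψ = 0.047, H_out = 1.239 kJ/mol
  T = 357.3 K: K = (4.689, 0.222), RR gives ψ = 0.311, H_out = 14.886 kJ/mol
  T = 338.2 K: K = (3.586, 0.165), RR gives ψ = 0.206, H_out = 8.865 kJ/mol
  T = 328.7 K: K = (3.102, 0.140), RR gives ψ = 0.137, H_out = 5.372 kJ/mol
  T = 333.4 K: K = (3.336, 0.152), RR gives ψ = 0.173, H_out = 7.161 kJ/mol
  T = 335.8 K: K = (3.460, 0.158), RR gives ψ = 0.190, H_out = 8.027 kJ/mol
Linear interpolation between T = 333.4 (H_out = 7.161) and T = 335.8 (H_out = 8.027) on hF = 7.315 gives T ≈ 333.8 K, at which ψ = 0.18.

T = 333.8 K, V/F = 0.18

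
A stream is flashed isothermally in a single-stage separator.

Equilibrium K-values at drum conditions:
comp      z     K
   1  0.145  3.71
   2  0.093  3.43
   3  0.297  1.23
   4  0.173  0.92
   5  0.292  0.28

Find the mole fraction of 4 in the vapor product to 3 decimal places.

Newton iteration, β⁰ = 0.5:
  β = 0.500: g = -0.0128, g' = -0.687 → β = 0.481
Converged at β = 0.481.
Compositions from xᵢ = zᵢ/(1+β(Kᵢ−1)), yᵢ = Kᵢxᵢ:
  1: x = 0.063, y = 0.233
  2: x = 0.043, y = 0.147
  3: x = 0.267, y = 0.329
  4: x = 0.180, y = 0.166
  5: x = 0.447, y = 0.125

y_4 = 0.166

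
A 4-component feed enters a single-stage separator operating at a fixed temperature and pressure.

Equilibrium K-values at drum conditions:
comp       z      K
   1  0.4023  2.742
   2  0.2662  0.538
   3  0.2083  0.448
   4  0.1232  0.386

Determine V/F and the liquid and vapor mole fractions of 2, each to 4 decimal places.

V/F = 0.4207, x_2 = 0.3304, y_2 = 0.1778

Iterate (Newton) starting at V/F = 0.5:
  V/F = 0.5000: g = -0.05334, g' = -0.6626 → V/F = 0.4195
  V/F = 0.4195: g = 0.00084, g' = -0.6867 → V/F = 0.4207
Converged at V/F = 0.4207.
Compositions from xᵢ = zᵢ/(1+V/F(Kᵢ−1)), yᵢ = Kᵢxᵢ:
  1: x = 0.2322, y = 0.6366
  2: x = 0.3304, y = 0.1778
  3: x = 0.2713, y = 0.1215
  4: x = 0.1661, y = 0.0641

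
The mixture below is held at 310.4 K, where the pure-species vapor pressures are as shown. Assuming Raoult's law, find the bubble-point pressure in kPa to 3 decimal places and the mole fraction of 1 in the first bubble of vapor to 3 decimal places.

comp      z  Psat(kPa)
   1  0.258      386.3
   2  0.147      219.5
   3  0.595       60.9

At the bubble point ψ → 0, so ΣzᵢKᵢ = 1 with Kᵢ = Pᵢˢᵃᵗ/P ⇒ P = ΣzᵢPᵢˢᵃᵗ.
P = 0.258·386.3 + 0.147·219.5 + 0.595·60.9 = 168.167 kPa
yᵢ = zᵢPᵢˢᵃᵗ/P ⇒ y_1 = 0.258·386.3/168.167 = 0.593

Pbub = 168.167 kPa, y_1 = 0.593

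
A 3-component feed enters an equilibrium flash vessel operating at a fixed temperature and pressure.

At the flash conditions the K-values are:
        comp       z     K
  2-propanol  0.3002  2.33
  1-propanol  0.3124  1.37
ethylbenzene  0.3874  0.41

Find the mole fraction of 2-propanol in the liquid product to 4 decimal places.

x_2-propanol = 0.1766

Material balance + equilibrium reduce to Σ zᵢ(Kᵢ−1)/(1+ψ(Kᵢ−1)) = 0.
Feasibility: ΣzᵢKᵢ = 1.2863, Σzᵢ/Kᵢ = 1.3017 — both > 1, two phases present.
Newton iteration, ψ⁰ = 0.42:
  ψ = 0.4200: g = 0.05235, g' = -0.4890 → ψ = 0.5271
  ψ = 0.5271: g = -0.00027, g' = -0.4975 → ψ = 0.5265
Converged at ψ = 0.5265.
Compositions from xᵢ = zᵢ/(1+ψ(Kᵢ−1)), yᵢ = Kᵢxᵢ:
  2-propanol: x = 0.1766, y = 0.4114
  1-propanol: x = 0.2615, y = 0.3582
  ethylbenzene: x = 0.5620, y = 0.2304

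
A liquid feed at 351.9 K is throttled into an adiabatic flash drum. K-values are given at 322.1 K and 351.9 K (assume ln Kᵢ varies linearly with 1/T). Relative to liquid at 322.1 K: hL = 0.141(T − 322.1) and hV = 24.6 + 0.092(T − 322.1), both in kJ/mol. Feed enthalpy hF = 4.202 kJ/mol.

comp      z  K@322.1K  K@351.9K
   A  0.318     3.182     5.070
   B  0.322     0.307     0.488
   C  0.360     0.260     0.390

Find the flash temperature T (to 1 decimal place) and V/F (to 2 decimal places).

T = 324.7 K, V/F = 0.16

Adiabatic flash: solve Rachford–Rice at each trial T, then check hF = ψ·hV(T) + (1−ψ)·hL(T).
  T = 322.1 K: K = (3.182, 0.307, 0.260), RR gives ψ = 0.130, H_out = 3.208 kJ/mol
  T = 351.9 K: K = (5.070, 0.488, 0.390), RR gives ψ = 0.395, H_out = 13.349 kJ/mol
  T = 337.0 K: K = (4.058, 0.391, 0.321), RR gives ψ = 0.269, H_out = 8.525 kJ/mol
  T = 329.6 K: K = (3.606, 0.348, 0.290), RR gives ψ = 0.204, H_out = 5.999 kJ/mol
  T = 325.9 K: K = (3.393, 0.327, 0.275), RR gives ψ = 0.169, H_out = 4.660 kJ/mol
  T = 324.0 K: K = (3.286, 0.317, 0.267), RR gives ψ = 0.150, H_out = 3.945 kJ/mol
Linear interpolation between T = 324.0 (H_out = 3.945) and T = 325.9 (H_out = 4.660) on hF = 4.202 gives T ≈ 324.7 K, at which ψ = 0.16.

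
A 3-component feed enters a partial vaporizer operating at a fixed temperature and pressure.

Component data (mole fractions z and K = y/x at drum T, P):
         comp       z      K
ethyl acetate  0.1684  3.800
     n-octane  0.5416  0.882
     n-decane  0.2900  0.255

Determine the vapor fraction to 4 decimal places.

ψ = 0.1784

Rachford–Rice: g(ψ) = Σ zᵢ(Kᵢ−1)/(1+ψ(Kᵢ−1)) = 0.
Feasibility: ΣzᵢKᵢ = 1.1916, Σzᵢ/Kᵢ = 1.7956 — both > 1, two phases present.
Iterate (Newton) starting at ψ = 0.5:
  ψ = 0.5000: g = -0.21575, g' = -0.6465 → ψ = 0.1663
  ψ = 0.1663: g = 0.00994, g' = -0.8322 → ψ = 0.1782
  ψ = 0.1782: g = 0.00014, g' = -0.8094 → ψ = 0.1784
Converged at ψ = 0.1784.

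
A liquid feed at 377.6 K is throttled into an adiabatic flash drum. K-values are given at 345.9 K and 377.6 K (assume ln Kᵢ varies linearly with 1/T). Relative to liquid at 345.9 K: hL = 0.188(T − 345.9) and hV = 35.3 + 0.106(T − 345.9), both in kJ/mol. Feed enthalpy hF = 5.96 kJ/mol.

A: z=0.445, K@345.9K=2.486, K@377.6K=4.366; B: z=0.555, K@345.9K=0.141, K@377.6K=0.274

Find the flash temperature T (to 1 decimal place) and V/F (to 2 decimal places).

T = 347.2 K, V/F = 0.16

Adiabatic flash: solve Rachford–Rice at each trial T, then check hF = ψ·hV(T) + (1−ψ)·hL(T).
  T = 345.9 K: K = (2.486, 0.141), RR gives ψ = 0.145, H_out = 5.103 kJ/mol
  T = 377.6 K: K = (4.366, 0.274), RR gives ψ = 0.448, H_out = 20.612 kJ/mol
  T = 361.8 K: K = (3.338, 0.200), RR gives ψ = 0.319, H_out = 13.822 kJ/mol
  T = 353.9 K: K = (2.893, 0.169), RR gives ψ = 0.242, H_out = 9.891 kJ/mol
  T = 349.9 K: K = (2.684, 0.154), RR gives ψ = 0.197, H_out = 7.630 kJ/mol
  T = 347.9 K: K = (2.584, 0.148), RR gives ψ = 0.172, H_out = 6.405 kJ/mol
Linear interpolation between T = 345.9 (H_out = 5.103) and T = 347.9 (H_out = 6.405) on hF = 5.96 gives T ≈ 347.2 K, at which ψ = 0.16.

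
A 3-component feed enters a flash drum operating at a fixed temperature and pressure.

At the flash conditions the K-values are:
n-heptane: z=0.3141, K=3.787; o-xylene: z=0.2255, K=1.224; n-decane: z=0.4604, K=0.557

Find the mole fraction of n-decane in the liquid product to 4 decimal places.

Rachford–Rice: g(β) = Σ zᵢ(Kᵢ−1)/(1+β(Kᵢ−1)) = 0.
Feasibility: ΣzᵢKᵢ = 1.7220, Σzᵢ/Kᵢ = 1.0937 — both > 1, two phases present.
Newton iteration, β⁰ = 0.5:
  β = 0.5000: g = 0.14918, g' = -0.5841 → β = 0.7554
  β = 0.7554: g = 0.01857, g' = -0.4654 → β = 0.7953
  β = 0.7953: g = 0.00013, g' = -0.4594 → β = 0.7956
Converged at β = 0.7956.
Compositions from xᵢ = zᵢ/(1+β(Kᵢ−1)), yᵢ = Kᵢxᵢ:
  n-heptane: x = 0.0976, y = 0.3697
  o-xylene: x = 0.1914, y = 0.2343
  n-decane: x = 0.7110, y = 0.3960

x_n-decane = 0.7110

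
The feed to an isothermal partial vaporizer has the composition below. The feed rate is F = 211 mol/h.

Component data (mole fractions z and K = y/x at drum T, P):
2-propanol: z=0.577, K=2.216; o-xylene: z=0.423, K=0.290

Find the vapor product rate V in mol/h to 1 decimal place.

Let β = V/F and solve Σ zᵢ(Kᵢ−1)/(1+β(Kᵢ−1)) = 0.
g(0) = ΣzᵢKᵢ − 1 = 0.401 and g(1) = 1 − Σzᵢ/Kᵢ = -0.719, so a root lies in (0, 1).
Binary case is linear: z₁(K₁−1)(1+β(K₂−1)) + z₂(K₂−1)(1+β(K₁−1)) = 0
⇒ β = [z₁(K₁−1)+z₂(K₂−1)] / [−(K₁−1)(K₂−1)] = 0.4013/0.8634 = 0.465
Then V = β·F = 0.4648·211 = 98.1 mol/h and L = F − V = 112.9 mol/h.

V = 98.1 mol/h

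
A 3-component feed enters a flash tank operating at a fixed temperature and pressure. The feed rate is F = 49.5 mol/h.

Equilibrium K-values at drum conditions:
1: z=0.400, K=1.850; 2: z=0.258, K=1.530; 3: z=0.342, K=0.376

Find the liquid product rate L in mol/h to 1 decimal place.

L = 21.0 mol/h

Newton iteration, ψ⁰ = 0.69:
  ψ = 0.690: g = -0.0603, g' = -0.564 → ψ = 0.583
  ψ = 0.583: g = -0.0037, g' = -0.501 → ψ = 0.576
Converged at ψ = 0.576.
Then V = ψ·F = 0.5757·49.5 = 28.5 mol/h and L = F − V = 21.0 mol/h.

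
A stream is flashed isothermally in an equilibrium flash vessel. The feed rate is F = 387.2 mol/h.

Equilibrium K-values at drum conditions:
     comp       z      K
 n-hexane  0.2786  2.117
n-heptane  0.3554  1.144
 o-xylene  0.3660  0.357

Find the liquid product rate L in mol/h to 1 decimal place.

Let ψ = V/F and solve Σ zᵢ(Kᵢ−1)/(1+ψ(Kᵢ−1)) = 0.
Check two-phase: ΣzᵢKᵢ = 1.1270 > 1 and Σzᵢ/Kᵢ = 1.4675 > 1, so g(0) = 0.1270 > 0 and g(1) = -0.4675 < 0.
Newton iteration, ψ⁰ = 0.34:
  ψ = 0.3400: g = -0.02685, g' = -0.4371 → ψ = 0.2786
  ψ = 0.2786: g = -0.00014, g' = -0.4336 → ψ = 0.2782
Converged at ψ = 0.2782.
Then V = ψ·F = 0.2782·387.2 = 107.7 mol/h and L = F − V = 279.5 mol/h.

L = 279.5 mol/h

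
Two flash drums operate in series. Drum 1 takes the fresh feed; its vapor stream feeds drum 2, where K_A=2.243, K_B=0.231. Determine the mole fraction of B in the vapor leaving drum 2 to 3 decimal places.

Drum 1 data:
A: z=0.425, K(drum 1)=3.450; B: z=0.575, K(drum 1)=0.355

y_B (drum 2) = 0.143

Drum 1:
Rachford–Rice: g(ψ₁) = Σ zᵢ(Kᵢ−1)/(1+ψ₁(Kᵢ−1)) = 0.
Check two-phase: ΣzᵢKᵢ = 1.670 > 1 and Σzᵢ/Kᵢ = 1.743 > 1, so g(0) = 0.670 > 0 and g(1) = -0.743 < 0.
Iterate (Newton) starting at ψ₁ = 0.5:
  ψ₁ = 0.500: g = -0.0794, g' = -1.036 → ψ₁ = 0.423
  ψ₁ = 0.423: g = 0.0009, g' = -1.067 → ψ₁ = 0.424
Converged at ψ₁ = 0.424.
Drum-1 compositions:
  A: x = 0.208, y = 0.719
  B: x = 0.792, y = 0.281
Drum-2 feed = drum-1 vapor: z₂ = (0.7190, 0.2810).
Drum 2:
Let ψ₂ = V/F and solve Σ zᵢ(Kᵢ−1)/(1+ψ₂(Kᵢ−1)) = 0.
Feasibility: ΣzᵢKᵢ = 1.678, Σzᵢ/Kᵢ = 1.537 — both > 1, two phases present.
Binary case is linear: z₁(K₁−1)(1+ψ₂(K₂−1)) + z₂(K₂−1)(1+ψ₂(K₁−1)) = 0
⇒ ψ₂ = [z₁(K₁−1)+z₂(K₂−1)] / [−(K₁−1)(K₂−1)] = 0.6776/0.9559 = 0.709
  A: x = 0.382, y = 0.857
  B: x = 0.618, y = 0.143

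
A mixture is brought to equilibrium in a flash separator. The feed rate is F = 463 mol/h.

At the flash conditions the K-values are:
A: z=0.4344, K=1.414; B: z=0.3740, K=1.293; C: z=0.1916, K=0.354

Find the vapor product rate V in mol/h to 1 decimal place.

V = 330.2 mol/h

Rachford–Rice: g(V/F) = Σ zᵢ(Kᵢ−1)/(1+V/F(Kᵢ−1)) = 0.
Feasibility: ΣzᵢKᵢ = 1.1656, Σzᵢ/Kᵢ = 1.1377 — both > 1, two phases present.
Newton–Raphson from V/F = 0.5:
  V/F = 0.5000: g = 0.06175, g' = -0.2500 → V/F = 0.7470
  V/F = 0.7470: g = -0.01195, g' = -0.3637 → V/F = 0.7142
  V/F = 0.7142: g = -0.00037, g' = -0.3419 → V/F = 0.7131
Converged at V/F = 0.7131.
Then V = V/F·F = 0.7131·463 = 330.2 mol/h and L = F − V = 132.8 mol/h.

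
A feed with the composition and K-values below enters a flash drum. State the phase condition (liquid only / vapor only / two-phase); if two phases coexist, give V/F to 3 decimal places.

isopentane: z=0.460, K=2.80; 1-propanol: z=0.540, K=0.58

two-phase, V/F = 0.795

ΣzᵢKᵢ = 1.601; Σzᵢ/Kᵢ = 1.095.
Both exceed 1, so a two-phase solution exists.
Let ψ = V/F and solve Σ zᵢ(Kᵢ−1)/(1+ψ(Kᵢ−1)) = 0.
Iterate (Newton) starting at ψ = 0.5:
  ψ = 0.500: g = 0.1487, g' = -0.565 → ψ = 0.763
  ψ = 0.763: g = 0.0151, g' = -0.471 → ψ = 0.795
Converged at ψ = 0.795.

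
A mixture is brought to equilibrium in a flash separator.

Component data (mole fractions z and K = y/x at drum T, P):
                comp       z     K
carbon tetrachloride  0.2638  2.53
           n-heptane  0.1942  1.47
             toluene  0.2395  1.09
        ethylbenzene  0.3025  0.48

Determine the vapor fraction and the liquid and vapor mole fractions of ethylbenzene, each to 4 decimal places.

ψ = 0.7963, x_ethylbenzene = 0.5163, y_ethylbenzene = 0.2478

Rachford–Rice: g(ψ) = Σ zᵢ(Kᵢ−1)/(1+ψ(Kᵢ−1)) = 0.
Check two-phase: ΣzᵢKᵢ = 1.3591 > 1 and Σzᵢ/Kᵢ = 1.0863 > 1, so g(0) = 0.3591 > 0 and g(1) = -0.0863 < 0.
Iterate (Newton) starting at ψ = 0.35:
  ψ = 0.3500: g = 0.16983, g' = -0.4176 → ψ = 0.7567
  ψ = 0.7567: g = 0.01522, g' = -0.3800 → ψ = 0.7967
  ψ = 0.7967: g = -0.00016, g' = -0.3883 → ψ = 0.7963
Converged at ψ = 0.7963.
Compositions from xᵢ = zᵢ/(1+ψ(Kᵢ−1)), yᵢ = Kᵢxᵢ:
  carbon tetrachloride: x = 0.1189, y = 0.3009
  n-heptane: x = 0.1413, y = 0.2077
  toluene: x = 0.2235, y = 0.2436
  ethylbenzene: x = 0.5163, y = 0.2478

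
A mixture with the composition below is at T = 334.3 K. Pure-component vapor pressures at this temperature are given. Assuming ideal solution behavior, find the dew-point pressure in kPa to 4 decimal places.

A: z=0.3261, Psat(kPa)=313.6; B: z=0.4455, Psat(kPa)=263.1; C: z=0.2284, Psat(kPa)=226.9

Pdew = 267.3980 kPa

At the dew point ψ → 1, so Σzᵢ/Kᵢ = 1 with Kᵢ = Pᵢˢᵃᵗ/P ⇒ 1/P = Σzᵢ/Pᵢˢᵃᵗ.
1/P = 0.3261/313.6 + 0.4455/263.1 + 0.2284/226.9 = 0.0037397 ⇒ P = 267.3980 kPa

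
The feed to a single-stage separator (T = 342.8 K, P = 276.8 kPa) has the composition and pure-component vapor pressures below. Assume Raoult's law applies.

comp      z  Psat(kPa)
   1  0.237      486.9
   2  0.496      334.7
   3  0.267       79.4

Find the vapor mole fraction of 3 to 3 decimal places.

Raoult's law: Kᵢ = Pᵢˢᵃᵗ/P = Pᵢˢᵃᵗ/276.8.
  K_1 = 486.9/276.8 = 1.75903, K_2 = 334.7/276.8 = 1.20918, K_3 = 79.4/276.8 = 0.28685
Iterate (Newton) starting at β = 0.42:
  β = 0.420: g = -0.0401, g' = -0.374 → β = 0.313
  β = 0.313: g = -0.0023, g' = -0.333 → β = 0.306
Converged at β = 0.306.
Compositions from xᵢ = zᵢ/(1+β(Kᵢ−1)), yᵢ = Kᵢxᵢ:
  1: x = 0.192, y = 0.338
  2: x = 0.466, y = 0.564
  3: x = 0.341, y = 0.098

y_3 = 0.098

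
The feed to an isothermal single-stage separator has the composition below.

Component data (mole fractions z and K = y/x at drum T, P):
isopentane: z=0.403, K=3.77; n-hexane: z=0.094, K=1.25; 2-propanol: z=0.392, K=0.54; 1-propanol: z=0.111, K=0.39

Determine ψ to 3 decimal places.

Let ψ = V/F and solve Σ zᵢ(Kᵢ−1)/(1+ψ(Kᵢ−1)) = 0.
Feasibility: ΣzᵢKᵢ = 1.892, Σzᵢ/Kᵢ = 1.193 — both > 1, two phases present.
Iterate (Newton) starting at ψ = 0.55:
  ψ = 0.550: g = 0.1197, g' = -0.732 → ψ = 0.714
  ψ = 0.714: g = 0.0067, g' = -0.667 → ψ = 0.724
Converged at ψ = 0.724.

ψ = 0.724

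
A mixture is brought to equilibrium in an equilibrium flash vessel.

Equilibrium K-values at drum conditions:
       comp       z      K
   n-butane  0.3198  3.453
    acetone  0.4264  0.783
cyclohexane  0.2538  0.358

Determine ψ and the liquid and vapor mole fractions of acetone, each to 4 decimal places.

Rachford–Rice: g(ψ) = Σ zᵢ(Kᵢ−1)/(1+ψ(Kᵢ−1)) = 0.
Check two-phase: ΣzᵢKᵢ = 1.5290 > 1 and Σzᵢ/Kᵢ = 1.3461 > 1, so g(0) = 0.5290 > 0 and g(1) = -0.3461 < 0.
Iterate (Newton) starting at ψ = 0.49:
  ψ = 0.4900: g = 0.01500, g' = -0.6447 → ψ = 0.5133
  ψ = 0.5133: g = 0.00011, g' = -0.6352 → ψ = 0.5134
Converged at ψ = 0.5134.
Compositions from xᵢ = zᵢ/(1+ψ(Kᵢ−1)), yᵢ = Kᵢxᵢ:
  n-butane: x = 0.1415, y = 0.4887
  acetone: x = 0.4799, y = 0.3757
  cyclohexane: x = 0.3786, y = 0.1355

ψ = 0.5134, x_acetone = 0.4799, y_acetone = 0.3757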